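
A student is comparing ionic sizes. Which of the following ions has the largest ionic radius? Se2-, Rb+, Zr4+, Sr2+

Se2-

Isoelectronic series (36 e⁻ each). Size is set by nuclear charge: more protons means a smaller ion. Zr4+ (Z=40), Sr2+ (Z=38), Rb+ (Z=37), Se2- (Z=34).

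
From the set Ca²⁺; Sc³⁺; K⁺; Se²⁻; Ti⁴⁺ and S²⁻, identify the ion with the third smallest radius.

Work out protons and electrons: Ti⁴⁺ has 18 e⁻ (Z=22), Sc³⁺ has 18 e⁻ (Z=21), Ca²⁺ has 18 e⁻ (Z=20), K⁺ has 18 e⁻ (Z=19), S²⁻ has 18 e⁻ (Z=16), Se²⁻ has 36 e⁻ (Z=34). Ti⁴⁺ < Sc³⁺ (both 18 e⁻, Z=22>21); Sc³⁺ < Ca²⁺ (both 18 e⁻, Z=21>20); Ca²⁺ < K⁺ (isoelectronic, higher Z=20 is smaller); K⁺ < S²⁻ (isoelectronic, higher Z=19 is smaller); S²⁻ < Se²⁻ (same group, period 3 vs 4).
Full ascending order: Ti⁴⁺ < Sc³⁺ < Ca²⁺ < K⁺ < S²⁻ < Se²⁻. Counting from the smallest, position 3 is Ca²⁺.

Ca²⁺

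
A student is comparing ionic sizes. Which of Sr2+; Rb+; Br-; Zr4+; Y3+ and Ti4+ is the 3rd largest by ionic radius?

Tabulating Z and e⁻: Ti4+ has 18 e⁻ (Z=22), Zr4+ has 36 e⁻ (Z=40), Y3+ has 36 e⁻ (Z=39), Sr2+ has 36 e⁻ (Z=38), Rb+ has 36 e⁻ (Z=37), Br- has 36 e⁻ (Z=35). Ti4+ < Zr4+ (same group, 1 shell fewer); Zr4+ < Y3+ (both 36 e⁻, Z=40>39); Y3+ < Sr2+ (both 36 e⁻, Z=39>38); Sr2+ < Rb+ (isoelectronic, higher Z=38 is smaller); Rb+ < Br- (both 36 e⁻, Z=37>35).
Full ascending order: Ti4+ < Zr4+ < Y3+ < Sr2+ < Rb+ < Br-. Counting from the largest, position 3 is Sr2+.

Sr2+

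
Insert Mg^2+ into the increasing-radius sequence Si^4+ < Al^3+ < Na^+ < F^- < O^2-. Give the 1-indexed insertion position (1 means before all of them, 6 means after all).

All of these have 10 electrons (isoelectronic). With the same electron cloud, the ion with the most protons pulls it in tightest. Nuclear charges: Si^4+ (Z=14), Al^3+ (Z=13), Mg^2+ (Z=12), Na^+ (Z=11), F^- (Z=9), O^2- (Z=8). Highest Z is smallest.
Putting Mg^2+ in gives Si^4+ < Al^3+ < Mg^2+ < Na^+ < F^- < O^2-; it lands at slot 3.

3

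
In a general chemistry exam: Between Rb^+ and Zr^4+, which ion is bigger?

Rb^+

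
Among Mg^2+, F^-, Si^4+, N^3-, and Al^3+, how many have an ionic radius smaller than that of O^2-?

Each ion has 10 electrons. The ranking follows nuclear charge in reverse — greater Z gives a smaller radius. Si^4+ (Z=14), Al^3+ (Z=13), Mg^2+ (Z=12), F^- (Z=9), O^2- (Z=8), N^3- (Z=7).
Overall: Si^4+ < Al^3+ < Mg^2+ < F^- < O^2- < N^3-. O^2- has 4 below it and 1 above. Count: 4.

4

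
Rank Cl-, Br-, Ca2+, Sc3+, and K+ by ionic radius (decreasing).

Work out protons and electrons: Sc3+: 18 e⁻, Z=21, Ca2+: 18 e⁻, Z=20, K+: 18 e⁻, Z=19, Cl-: 18 e⁻, Z=17, Br-: 36 e⁻, Z=35. Sc3+ < Ca2+ (both 18 e⁻, Z=21>20); Ca2+ < K+ (both 18 e⁻, Z=20>19); K+ < Cl- (isoelectronic, higher Z=19 is smaller); Cl- < Br- (same group, 1 shell fewer).

Br- > Cl- > K+ > Ca2+ > Sc3+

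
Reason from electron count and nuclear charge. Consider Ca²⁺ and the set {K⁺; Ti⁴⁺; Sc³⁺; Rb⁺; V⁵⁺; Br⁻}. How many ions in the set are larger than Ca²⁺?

First list Z and electron count for each: V⁵⁺ (Z=23, 18 e⁻), Ti⁴⁺ (Z=22, 18 e⁻), Sc³⁺ (Z=21, 18 e⁻), Ca²⁺ (Z=20, 18 e⁻), K⁺ (Z=19, 18 e⁻), Rb⁺ (Z=37, 36 e⁻), Br⁻ (Z=35, 36 e⁻). V⁵⁺ < Ti⁴⁺ (isoelectronic, higher Z=23 is smaller); Ti⁴⁺ < Sc³⁺ (both 18 e⁻, Z=22>21); Sc³⁺ < Ca²⁺ (isoelectronic, higher Z=21 is smaller); Ca²⁺ < K⁺ (both 18 e⁻, Z=20>19); K⁺ < Rb⁺ (same group, period 4 vs 5); Rb⁺ < Br⁻ (both 36 e⁻, Z=37>35).
Placing each against Ca²⁺: smaller — V⁵⁺, Ti⁴⁺, Sc³⁺; larger — K⁺, Rb⁺, Br⁻. That's 3.

3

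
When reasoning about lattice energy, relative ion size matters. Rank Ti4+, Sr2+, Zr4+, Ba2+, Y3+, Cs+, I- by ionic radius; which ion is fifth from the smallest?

First list Z and electron count for each: Ti4+ has 18 e⁻ (Z=22), Zr4+ has 36 e⁻ (Z=40), Y3+ has 36 e⁻ (Z=39), Sr2+ has 36 e⁻ (Z=38), Ba2+ has 54 e⁻ (Z=56), Cs+ has 54 e⁻ (Z=55), I- has 54 e⁻ (Z=53). Ti4+ < Zr4+ (same group, period 4 vs 5); Zr4+ < Y3+ (both 36 e⁻, Z=40>39); Y3+ < Sr2+ (isoelectronic, higher Z=39 is smaller); Sr2+ < Ba2+ (same group, 1 shell fewer); Ba2+ < Cs+ (isoelectronic, higher Z=56 is smaller); Cs+ < I- (both 54 e⁻, Z=55>53).
Ordering: Ti4+ < Zr4+ < Y3+ < Sr2+ < Ba2+ < Cs+ < I-. The fifth smallest is Ba2+.

Ba2+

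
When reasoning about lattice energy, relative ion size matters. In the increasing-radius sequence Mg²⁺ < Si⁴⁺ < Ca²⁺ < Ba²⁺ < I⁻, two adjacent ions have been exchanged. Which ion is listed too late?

The pair Mg²⁺, Si⁴⁺ is the wrong way round — Si⁴⁺ and Mg²⁺ share 10 electrons; the higher nuclear charge on Si (Z=14) contracts it more, so Si⁴⁺ < Mg²⁺. All other adjacent pairs agree with periodic trends, so Si⁴⁺ is the misplaced ion.

Si⁴⁺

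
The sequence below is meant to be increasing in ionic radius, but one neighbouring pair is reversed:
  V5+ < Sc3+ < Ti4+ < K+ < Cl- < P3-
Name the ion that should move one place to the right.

Compare adjacent ions: they are isoelectronic (18 e⁻) and Ti has more protons than Sc (22 vs 21), making Ti4+ smaller — yet in this increasing list Sc3+ sits before Ti4+. Nothing else is reversed, so Sc3+ should move one place to the right.

Sc3+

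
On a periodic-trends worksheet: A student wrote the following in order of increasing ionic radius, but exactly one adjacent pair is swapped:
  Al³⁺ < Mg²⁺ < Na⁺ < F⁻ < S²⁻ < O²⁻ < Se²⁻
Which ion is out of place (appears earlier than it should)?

Check each adjacent pair. S²⁻ and O²⁻ are reversed: same group and charge — period 2 sits above period 3, so O²⁻ is smaller. No other neighbouring pair contradicts the periodic trends, so S²⁻ is the ion listed too early.

S²⁻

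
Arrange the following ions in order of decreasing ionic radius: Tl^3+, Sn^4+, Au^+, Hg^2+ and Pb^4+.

Tabulating Z and e⁻: Sn^4+ has 46 e⁻ (Z=50), Pb^4+ has 78 e⁻ (Z=82), Tl^3+ has 78 e⁻ (Z=81), Hg^2+ has 78 e⁻ (Z=80), Au^+ has 78 e⁻ (Z=79). Sn^4+ < Pb^4+ (same group, period 5 vs 6); Pb^4+ < Tl^3+ (isoelectronic, higher Z=82 is smaller); Tl^3+ < Hg^2+ (both 78 e⁻, Z=81>80); Hg^2+ < Au^+ (isoelectronic, higher Z=80 is smaller).

Au^+ > Hg^2+ > Tl^3+ > Pb^4+ > Sn^4+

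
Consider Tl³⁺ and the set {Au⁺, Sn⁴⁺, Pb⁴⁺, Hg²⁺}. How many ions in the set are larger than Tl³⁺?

First list Z and electron count for each: Sn⁴⁺ (Z=50, 46 e⁻), Pb⁴⁺ (Z=82, 78 e⁻), Tl³⁺ (Z=81, 78 e⁻), Hg²⁺ (Z=80, 78 e⁻), Au⁺ (Z=79, 78 e⁻). Sn⁴⁺ < Pb⁴⁺ (same group, 1 shell fewer); Pb⁴⁺ < Tl³⁺ (isoelectronic, higher Z=82 is smaller); Tl³⁺ < Hg²⁺ (both 78 e⁻, Z=81>80); Hg²⁺ < Au⁺ (both 78 e⁻, Z=80>79).
Placing each against Tl³⁺: smaller — Sn⁴⁺, Pb⁴⁺; larger — Hg²⁺, Au⁺. That's 2.

2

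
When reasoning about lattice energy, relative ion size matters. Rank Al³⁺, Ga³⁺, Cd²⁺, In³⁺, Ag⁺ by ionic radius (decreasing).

Al³⁺: 10 e⁻, Z=13, Ga³⁺: 28 e⁻, Z=31, In³⁺: 46 e⁻, Z=49, Cd²⁺: 46 e⁻, Z=48, Ag⁺: 46 e⁻, Z=47. Al³⁺ < Ga³⁺ (same group, period 3 vs 4); Ga³⁺ < In³⁺ (same group, period 4 vs 5); In³⁺ < Cd²⁺ (both 46 e⁻, Z=49>48); Cd²⁺ < Ag⁺ (isoelectronic, higher Z=48 is smaller).

Ag⁺ > Cd²⁺ > In³⁺ > Ga³⁺ > Al³⁺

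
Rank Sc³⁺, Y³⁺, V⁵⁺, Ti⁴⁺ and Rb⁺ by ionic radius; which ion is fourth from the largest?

Ti⁴⁺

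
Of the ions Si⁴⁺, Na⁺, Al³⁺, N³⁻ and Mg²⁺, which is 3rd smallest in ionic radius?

These species are isoelectronic with 10 electrons. The only difference is the number of protons: Si⁴⁺ (Z=14), Al³⁺ (Z=13), Mg²⁺ (Z=12), Na⁺ (Z=11), N³⁻ (Z=7). The strongest nuclear pull (Si⁴⁺) gives the smallest ion.
That gives Si⁴⁺ < Al³⁺ < Mg²⁺ < Na⁺ < N³⁻. From the smallest end, number 3 is Mg²⁺.

Mg²⁺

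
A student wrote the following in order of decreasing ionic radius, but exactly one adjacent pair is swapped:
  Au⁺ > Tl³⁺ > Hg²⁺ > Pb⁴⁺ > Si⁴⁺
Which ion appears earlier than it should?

Tl³⁺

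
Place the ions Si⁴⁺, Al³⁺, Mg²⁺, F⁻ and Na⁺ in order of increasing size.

Si⁴⁺ < Al³⁺ < Mg²⁺ < Na⁺ < F⁻

Each ion has 10 electrons. The ranking follows nuclear charge in reverse — greater Z gives a smaller radius. Si⁴⁺ (Z=14), Al³⁺ (Z=13), Mg²⁺ (Z=12), Na⁺ (Z=11), F⁻ (Z=9).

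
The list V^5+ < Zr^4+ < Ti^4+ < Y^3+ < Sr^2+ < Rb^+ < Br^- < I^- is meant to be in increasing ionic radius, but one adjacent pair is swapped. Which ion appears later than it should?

Scanning neighbour by neighbour, only Zr^4+/Ti^4+ violates a trend: both in group 4 with the same charge; Ti^4+ (period 4) has the smaller radius. That makes Ti^4+ the one sitting a position late relative to where it belongs.

Ti^4+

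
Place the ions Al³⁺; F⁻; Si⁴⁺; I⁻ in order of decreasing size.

I⁻ > F⁻ > Al³⁺ > Si⁴⁺

Si⁴⁺ has 10 e⁻ (Z=14), Al³⁺ has 10 e⁻ (Z=13), F⁻ has 10 e⁻ (Z=9), I⁻ has 54 e⁻ (Z=53). Si⁴⁺ < Al³⁺ (both 10 e⁻, Z=14>13); Al³⁺ < F⁻ (isoelectronic, higher Z=13 is smaller); F⁻ < I⁻ (same group, 3 shells fewer).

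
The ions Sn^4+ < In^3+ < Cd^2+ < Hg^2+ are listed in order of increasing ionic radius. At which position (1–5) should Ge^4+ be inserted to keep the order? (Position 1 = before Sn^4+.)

1

Electron counts and nuclear charges: Ge^4+ has 28 e⁻ (Z=32), Sn^4+ has 46 e⁻ (Z=50), In^3+ has 46 e⁻ (Z=49), Cd^2+ has 46 e⁻ (Z=48), Hg^2+ has 78 e⁻ (Z=80). Ge^4+ < Sn^4+ (same group, 1 shell fewer); Sn^4+ < In^3+ (both 46 e⁻, Z=50>49); In^3+ < Cd^2+ (both 46 e⁻, Z=49>48); Cd^2+ < Hg^2+ (same group, period 5 vs 6).
Putting Ge^4+ in gives Ge^4+ < Sn^4+ < In^3+ < Cd^2+ < Hg^2+; it lands at slot 1.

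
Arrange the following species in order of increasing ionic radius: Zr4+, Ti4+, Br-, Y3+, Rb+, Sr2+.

Ti4+ < Zr4+ < Y3+ < Sr2+ < Rb+ < Br-

Work out protons and electrons: Ti4+ has 18 e⁻ (Z=22), Zr4+ has 36 e⁻ (Z=40), Y3+ has 36 e⁻ (Z=39), Sr2+ has 36 e⁻ (Z=38), Rb+ has 36 e⁻ (Z=37), Br- has 36 e⁻ (Z=35). Ti4+ < Zr4+ (same group, 1 shell fewer); Zr4+ < Y3+ (both 36 e⁻, Z=40>39); Y3+ < Sr2+ (both 36 e⁻, Z=39>38); Sr2+ < Rb+ (both 36 e⁻, Z=38>37); Rb+ < Br- (both 36 e⁻, Z=37>35).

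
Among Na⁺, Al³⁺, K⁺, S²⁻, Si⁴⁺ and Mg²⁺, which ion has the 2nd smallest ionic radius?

Al³⁺

Electron counts and nuclear charges: Si⁴⁺ (Z=14, 10 e⁻), Al³⁺ (Z=13, 10 e⁻), Mg²⁺ (Z=12, 10 e⁻), Na⁺ (Z=11, 10 e⁻), K⁺ (Z=19, 18 e⁻), S²⁻ (Z=16, 18 e⁻). Si⁴⁺ < Al³⁺ (isoelectronic, higher Z=14 is smaller); Al³⁺ < Mg²⁺ (isoelectronic, higher Z=13 is smaller); Mg²⁺ < Na⁺ (both 10 e⁻, Z=12>11); Na⁺ < K⁺ (same group, period 3 vs 4); K⁺ < S²⁻ (both 18 e⁻, Z=19>16).
So the order is Si⁴⁺ < Al³⁺ < Mg²⁺ < Na⁺ < K⁺ < S²⁻; the 2nd-smallest ion is Al³⁺.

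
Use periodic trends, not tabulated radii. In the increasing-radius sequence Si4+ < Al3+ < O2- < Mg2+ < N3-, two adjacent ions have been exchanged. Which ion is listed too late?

Mg2+

Check each adjacent pair. O2- and Mg2+ are reversed: both have 10 electrons but Z(Mg)=12 > Z(O)=8, so Mg2+ should be the smaller of the two. No other neighbouring pair contradicts the periodic trends, so Mg2+ is the ion listed too late.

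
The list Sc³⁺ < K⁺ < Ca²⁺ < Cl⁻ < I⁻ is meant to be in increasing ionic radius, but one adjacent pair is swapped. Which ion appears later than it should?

Ca²⁺

The pair K⁺, Ca²⁺ is the wrong way round — they are isoelectronic (18 e⁻) and Ca has more protons than K (20 vs 19), making Ca²⁺ smaller. All other adjacent pairs agree with periodic trends, so Ca²⁺ is the misplaced ion.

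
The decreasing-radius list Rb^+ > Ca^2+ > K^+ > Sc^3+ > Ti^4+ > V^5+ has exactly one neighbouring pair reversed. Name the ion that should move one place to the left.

Scanning neighbour by neighbour, only Ca^2+/K^+ violates a trend: Ca^2+ and K^+ share 18 electrons; the higher nuclear charge on Ca (Z=20) contracts it more, so Ca^2+ < K^+. That makes K^+ the one sitting a position late relative to where it belongs.

K^+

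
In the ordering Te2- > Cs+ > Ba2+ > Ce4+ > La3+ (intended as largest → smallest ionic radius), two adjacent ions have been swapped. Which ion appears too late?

La3+

Compare adjacent ions: they are isoelectronic (54 e⁻) and Ce has more protons than La (58 vs 57), making Ce4+ smaller — yet in this decreasing list Ce4+ sits before La3+. Nothing else is reversed, so La3+ should move one place to the left.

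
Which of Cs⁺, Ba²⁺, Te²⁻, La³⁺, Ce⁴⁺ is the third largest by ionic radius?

Ba²⁺

These species are isoelectronic with 54 electrons. The only difference is the number of protons: Ce⁴⁺ (Z=58), La³⁺ (Z=57), Ba²⁺ (Z=56), Cs⁺ (Z=55), Te²⁻ (Z=52). The strongest nuclear pull (Ce⁴⁺) gives the smallest ion.
That gives Ce⁴⁺ < La³⁺ < Ba²⁺ < Cs⁺ < Te²⁻. From the largest end, number 3 is Ba²⁺.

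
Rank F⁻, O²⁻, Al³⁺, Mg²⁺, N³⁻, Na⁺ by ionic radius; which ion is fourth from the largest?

Isoelectronic series (10 e⁻ each). Size is set by nuclear charge: more protons means a smaller ion. Al³⁺ (Z=13), Mg²⁺ (Z=12), Na⁺ (Z=11), F⁻ (Z=9), O²⁻ (Z=8), N³⁻ (Z=7).
Full ascending order: Al³⁺ < Mg²⁺ < Na⁺ < F⁻ < O²⁻ < N³⁻. Counting from the largest, position 4 is Na⁺.

Na⁺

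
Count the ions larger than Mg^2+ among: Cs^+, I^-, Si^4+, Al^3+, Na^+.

Electron counts and nuclear charges: Si^4+: 10 e⁻, Z=14, Al^3+: 10 e⁻, Z=13, Mg^2+: 10 e⁻, Z=12, Na^+: 10 e⁻, Z=11, Cs^+: 54 e⁻, Z=55, I^-: 54 e⁻, Z=53. Si^4+ < Al^3+ (both 10 e⁻, Z=14>13); Al^3+ < Mg^2+ (both 10 e⁻, Z=13>12); Mg^2+ < Na^+ (isoelectronic, higher Z=12 is smaller); Na^+ < Cs^+ (same group, period 3 vs 6); Cs^+ < I^- (isoelectronic, higher Z=55 is smaller).
Ordering all of them (including Mg^2+) by radius gives Si^4+ < Al^3+ < Mg^2+ < Na^+ < Cs^+ < I^-. That's 3.

3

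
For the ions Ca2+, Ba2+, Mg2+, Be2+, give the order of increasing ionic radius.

Be2+ < Mg2+ < Ca2+ < Ba2+

All are in the same group with charge +2. Radius grows down the group as n (the outermost shell) increases.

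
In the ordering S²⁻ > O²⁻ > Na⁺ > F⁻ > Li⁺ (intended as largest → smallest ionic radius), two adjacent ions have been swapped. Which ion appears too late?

Compare adjacent ions: they are isoelectronic (10 e⁻) and Na has more protons than F (11 vs 9), making Na⁺ smaller — yet in this decreasing list Na⁺ sits before F⁻. Nothing else is reversed, so F⁻ should move one place to the left.

F⁻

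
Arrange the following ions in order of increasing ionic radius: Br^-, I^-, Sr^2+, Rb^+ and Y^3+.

First list Z and electron count for each: Y^3+ has 36 e⁻ (Z=39), Sr^2+ has 36 e⁻ (Z=38), Rb^+ has 36 e⁻ (Z=37), Br^- has 36 e⁻ (Z=35), I^- has 54 e⁻ (Z=53). Y^3+ < Sr^2+ (isoelectronic, higher Z=39 is smaller); Sr^2+ < Rb^+ (isoelectronic, higher Z=38 is smaller); Rb^+ < Br^- (isoelectronic, higher Z=37 is smaller); Br^- < I^- (same group, 1 shell fewer).

Y^3+ < Sr^2+ < Rb^+ < Br^- < I^-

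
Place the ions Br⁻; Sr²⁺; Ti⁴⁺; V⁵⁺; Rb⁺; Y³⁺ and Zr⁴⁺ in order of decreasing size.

First list Z and electron count for each: V⁵⁺ (Z=23, 18 e⁻), Ti⁴⁺ (Z=22, 18 e⁻), Zr⁴⁺ (Z=40, 36 e⁻), Y³⁺ (Z=39, 36 e⁻), Sr²⁺ (Z=38, 36 e⁻), Rb⁺ (Z=37, 36 e⁻), Br⁻ (Z=35, 36 e⁻). V⁵⁺ < Ti⁴⁺ (isoelectronic, higher Z=23 is smaller); Ti⁴⁺ < Zr⁴⁺ (same group, period 4 vs 5); Zr⁴⁺ < Y³⁺ (isoelectronic, higher Z=40 is smaller); Y³⁺ < Sr²⁺ (both 36 e⁻, Z=39>38); Sr²⁺ < Rb⁺ (isoelectronic, higher Z=38 is smaller); Rb⁺ < Br⁻ (isoelectronic, higher Z=37 is smaller).

Br⁻ > Rb⁺ > Sr²⁺ > Y³⁺ > Zr⁴⁺ > Ti⁴⁺ > V⁵⁺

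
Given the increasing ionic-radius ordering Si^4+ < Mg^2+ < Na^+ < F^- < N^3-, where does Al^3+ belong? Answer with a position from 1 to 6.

These species are isoelectronic with 10 electrons. The only difference is the number of protons: Si^4+ (Z=14), Al^3+ (Z=13), Mg^2+ (Z=12), Na^+ (Z=11), F^- (Z=9), N^3- (Z=7). The strongest nuclear pull (Si^4+) gives the smallest ion.
Merged order: Si^4+ < Al^3+ < Mg^2+ < Na^+ < F^- < N^3- — Al^3+ is number 2.

2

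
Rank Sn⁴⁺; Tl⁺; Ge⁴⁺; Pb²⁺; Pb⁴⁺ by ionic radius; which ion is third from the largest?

Work out protons and electrons: Ge⁴⁺: 28 e⁻, Z=32, Sn⁴⁺: 46 e⁻, Z=50, Pb⁴⁺: 78 e⁻, Z=82, Pb²⁺: 80 e⁻, Z=82, Tl⁺: 80 e⁻, Z=81. Ge⁴⁺ < Sn⁴⁺ (same group, period 4 vs 5); Sn⁴⁺ < Pb⁴⁺ (same group, 1 shell fewer); Pb⁴⁺ < Pb²⁺ (higher charge on the same element); Pb²⁺ < Tl⁺ (isoelectronic, higher Z=82 is smaller).
Full ascending order: Ge⁴⁺ < Sn⁴⁺ < Pb⁴⁺ < Pb²⁺ < Tl⁺. Counting from the largest, position 3 is Pb⁴⁺.

Pb⁴⁺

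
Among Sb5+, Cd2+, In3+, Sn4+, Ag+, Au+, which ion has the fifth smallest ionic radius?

Ag+

Work out protons and electrons: Sb5+ (Z=51, 46 e⁻), Sn4+ (Z=50, 46 e⁻), In3+ (Z=49, 46 e⁻), Cd2+ (Z=48, 46 e⁻), Ag+ (Z=47, 46 e⁻), Au+ (Z=79, 78 e⁻). Sb5+ < Sn4+ (both 46 e⁻, Z=51>50); Sn4+ < In3+ (isoelectronic, higher Z=50 is smaller); In3+ < Cd2+ (both 46 e⁻, Z=49>48); Cd2+ < Ag+ (isoelectronic, higher Z=48 is smaller); Ag+ < Au+ (same group, 1 shell fewer).
Ordering: Sb5+ < Sn4+ < In3+ < Cd2+ < Ag+ < Au+. The fifth smallest is Ag+.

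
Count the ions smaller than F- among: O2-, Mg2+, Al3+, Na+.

3

Each ion has 10 electrons. The ranking follows nuclear charge in reverse — greater Z gives a smaller radius. Al3+ (Z=13), Mg2+ (Z=12), Na+ (Z=11), F- (Z=9), O2- (Z=8).
Overall: Al3+ < Mg2+ < Na+ < F- < O2-. F- has 3 below it and 1 above. Count: 3.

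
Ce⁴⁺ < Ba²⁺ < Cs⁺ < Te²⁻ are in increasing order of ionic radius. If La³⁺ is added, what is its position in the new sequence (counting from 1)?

2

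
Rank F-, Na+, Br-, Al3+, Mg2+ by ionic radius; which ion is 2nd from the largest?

Electron counts and nuclear charges: Al3+: 10 e⁻, Z=13, Mg2+: 10 e⁻, Z=12, Na+: 10 e⁻, Z=11, F-: 10 e⁻, Z=9, Br-: 36 e⁻, Z=35. Al3+ < Mg2+ (both 10 e⁻, Z=13>12); Mg2+ < Na+ (isoelectronic, higher Z=12 is smaller); Na+ < F- (isoelectronic, higher Z=11 is smaller); F- < Br- (same group, 2 shells fewer).
That gives Al3+ < Mg2+ < Na+ < F- < Br-. From the largest end, number 2 is F-.

F-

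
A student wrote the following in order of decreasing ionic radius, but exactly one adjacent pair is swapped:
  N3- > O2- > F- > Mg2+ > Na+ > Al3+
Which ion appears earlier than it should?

Mg2+

Compare adjacent ions: both have 10 electrons but Z(Mg)=12 > Z(Na)=11, so Mg2+ should be the smaller of the two — yet in this decreasing list Mg2+ sits before Na+. Nothing else is reversed, so Mg2+ should move one place to the right.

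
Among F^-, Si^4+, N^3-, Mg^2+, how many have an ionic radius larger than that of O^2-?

Isoelectronic series (10 e⁻ each). Size is set by nuclear charge: more protons means a smaller ion. Si^4+ (Z=14), Mg^2+ (Z=12), F^- (Z=9), O^2- (Z=8), N^3- (Z=7).
Overall: Si^4+ < Mg^2+ < F^- < O^2- < N^3-. O^2- has 3 below it and 1 above. That's 1.

1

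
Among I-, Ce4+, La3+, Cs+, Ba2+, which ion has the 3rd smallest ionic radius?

Ba2+

Each ion has 54 electrons. The ranking follows nuclear charge in reverse — greater Z gives a smaller radius. Ce4+ (Z=58), La3+ (Z=57), Ba2+ (Z=56), Cs+ (Z=55), I- (Z=53).
So the order is Ce4+ < La3+ < Ba2+ < Cs+ < I-; the 3rd-smallest ion is Ba2+.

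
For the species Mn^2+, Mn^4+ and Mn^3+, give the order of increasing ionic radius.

Mn^4+ < Mn^3+ < Mn^2+

These are all Mn ions. Removing more electrons (higher positive charge) pulls the remaining electrons in closer, so Mn^4+ is smallest and Mn^2+ is largest.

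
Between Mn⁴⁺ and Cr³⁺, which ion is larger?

All of these have 21 electrons (isoelectronic). With the same electron cloud, the ion with the most protons pulls it in tightest. Nuclear charges: Mn⁴⁺ (Z=25), Cr³⁺ (Z=24). Highest Z is smallest.

Cr³⁺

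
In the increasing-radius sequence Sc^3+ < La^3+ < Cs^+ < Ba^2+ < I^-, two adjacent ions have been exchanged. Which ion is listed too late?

Ba^2+

Compare adjacent ions: both have 54 electrons but Z(Ba)=56 > Z(Cs)=55, so Ba^2+ should be the smaller of the two — yet in this increasing list Cs^+ sits before Ba^2+. Nothing else is reversed, so Ba^2+ should move one place to the left.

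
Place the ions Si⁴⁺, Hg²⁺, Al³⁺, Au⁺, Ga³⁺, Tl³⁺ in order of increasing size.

Work out protons and electrons: Si⁴⁺ has 10 e⁻ (Z=14), Al³⁺ has 10 e⁻ (Z=13), Ga³⁺ has 28 e⁻ (Z=31), Tl³⁺ has 78 e⁻ (Z=81), Hg²⁺ has 78 e⁻ (Z=80), Au⁺ has 78 e⁻ (Z=79). Si⁴⁺ < Al³⁺ (isoelectronic, higher Z=14 is smaller); Al³⁺ < Ga³⁺ (same group, 1 shell fewer); Ga³⁺ < Tl³⁺ (same group, period 4 vs 6); Tl³⁺ < Hg²⁺ (isoelectronic, higher Z=81 is smaller); Hg²⁺ < Au⁺ (both 78 e⁻, Z=80>79).

Si⁴⁺ < Al³⁺ < Ga³⁺ < Tl³⁺ < Hg²⁺ < Au⁺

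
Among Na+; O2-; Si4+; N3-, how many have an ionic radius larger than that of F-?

2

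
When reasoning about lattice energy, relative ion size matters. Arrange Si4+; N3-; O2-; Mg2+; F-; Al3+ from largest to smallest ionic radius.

These species are isoelectronic with 10 electrons. The only difference is the number of protons: Si4+ (Z=14), Al3+ (Z=13), Mg2+ (Z=12), F- (Z=9), O2- (Z=8), N3- (Z=7). The strongest nuclear pull (Si4+) gives the smallest ion.

N3- > O2- > F- > Mg2+ > Al3+ > Si4+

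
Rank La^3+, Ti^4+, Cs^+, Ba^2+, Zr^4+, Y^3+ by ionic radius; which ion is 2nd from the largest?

Ba^2+

Work out protons and electrons: Ti^4+ has 18 e⁻ (Z=22), Zr^4+ has 36 e⁻ (Z=40), Y^3+ has 36 e⁻ (Z=39), La^3+ has 54 e⁻ (Z=57), Ba^2+ has 54 e⁻ (Z=56), Cs^+ has 54 e⁻ (Z=55). Ti^4+ < Zr^4+ (same group, period 4 vs 5); Zr^4+ < Y^3+ (both 36 e⁻, Z=40>39); Y^3+ < La^3+ (same group, period 5 vs 6); La^3+ < Ba^2+ (both 54 e⁻, Z=57>56); Ba^2+ < Cs^+ (both 54 e⁻, Z=56>55).
So the order is Ti^4+ < Zr^4+ < Y^3+ < La^3+ < Ba^2+ < Cs^+; the 2nd-largest ion is Ba^2+.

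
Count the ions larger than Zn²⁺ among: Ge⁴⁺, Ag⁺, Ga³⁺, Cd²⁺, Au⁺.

Tabulating Z and e⁻: Ge⁴⁺ (Z=32, 28 e⁻), Ga³⁺ (Z=31, 28 e⁻), Zn²⁺ (Z=30, 28 e⁻), Cd²⁺ (Z=48, 46 e⁻), Ag⁺ (Z=47, 46 e⁻), Au⁺ (Z=79, 78 e⁻). Ge⁴⁺ < Ga³⁺ (both 28 e⁻, Z=32>31); Ga³⁺ < Zn²⁺ (isoelectronic, higher Z=31 is smaller); Zn²⁺ < Cd²⁺ (same group, 1 shell fewer); Cd²⁺ < Ag⁺ (isoelectronic, higher Z=48 is smaller); Ag⁺ < Au⁺ (same group, period 5 vs 6).
Placing each against Zn²⁺: smaller — Ge⁴⁺, Ga³⁺; larger — Cd²⁺, Ag⁺, Au⁺. So 3 are larger.

3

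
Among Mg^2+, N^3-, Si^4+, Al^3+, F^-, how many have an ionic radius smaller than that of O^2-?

All of these have 10 electrons (isoelectronic). With the same electron cloud, the ion with the most protons pulls it in tightest. Nuclear charges: Si^4+ (Z=14), Al^3+ (Z=13), Mg^2+ (Z=12), F^- (Z=9), O^2- (Z=8), N^3- (Z=7). Highest Z is smallest.
Placing each against O^2-: smaller — Si^4+, Al^3+, Mg^2+, F^-; larger — N^3-. Count: 4.

4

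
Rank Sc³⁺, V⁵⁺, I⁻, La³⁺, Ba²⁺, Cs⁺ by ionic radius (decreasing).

I⁻ > Cs⁺ > Ba²⁺ > La³⁺ > Sc³⁺ > V⁵⁺

Electron counts and nuclear charges: V⁵⁺ has 18 e⁻ (Z=23), Sc³⁺ has 18 e⁻ (Z=21), La³⁺ has 54 e⁻ (Z=57), Ba²⁺ has 54 e⁻ (Z=56), Cs⁺ has 54 e⁻ (Z=55), I⁻ has 54 e⁻ (Z=53). V⁵⁺ < Sc³⁺ (isoelectronic, higher Z=23 is smaller); Sc³⁺ < La³⁺ (same group, period 4 vs 6); La³⁺ < Ba²⁺ (isoelectronic, higher Z=57 is smaller); Ba²⁺ < Cs⁺ (both 54 e⁻, Z=56>55); Cs⁺ < I⁻ (both 54 e⁻, Z=55>53).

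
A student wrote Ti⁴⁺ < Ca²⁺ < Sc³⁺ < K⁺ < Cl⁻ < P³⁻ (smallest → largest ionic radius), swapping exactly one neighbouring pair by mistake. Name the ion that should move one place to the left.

Sc³⁺

Check each adjacent pair. Ca²⁺ and Sc³⁺ are reversed: they are isoelectronic (18 e⁻) and Sc has more protons than Ca (21 vs 20), making Sc³⁺ smaller. No other neighbouring pair contradicts the periodic trends, so Sc³⁺ is the ion listed too late.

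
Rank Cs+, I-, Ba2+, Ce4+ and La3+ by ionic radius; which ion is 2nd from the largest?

All of these have 54 electrons (isoelectronic). With the same electron cloud, the ion with the most protons pulls it in tightest. Nuclear charges: Ce4+ (Z=58), La3+ (Z=57), Ba2+ (Z=56), Cs+ (Z=55), I- (Z=53). Highest Z is smallest.
So the order is Ce4+ < La3+ < Ba2+ < Cs+ < I-; the 2nd-largest ion is Cs+.

Cs+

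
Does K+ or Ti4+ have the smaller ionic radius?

All of these have 18 electrons (isoelectronic). With the same electron cloud, the ion with the most protons pulls it in tightest. Nuclear charges: Ti4+ (Z=22), K+ (Z=19). Highest Z is smallest.

Ti4+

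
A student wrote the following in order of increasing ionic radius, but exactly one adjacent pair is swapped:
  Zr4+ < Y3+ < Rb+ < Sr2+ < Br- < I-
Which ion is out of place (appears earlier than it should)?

Rb+

Scanning neighbour by neighbour, only Rb+/Sr2+ violates a trend: they are isoelectronic (36 e⁻) and Sr has more protons than Rb (38 vs 37), making Sr2+ smaller. That makes Rb+ the one sitting a position early relative to where it belongs.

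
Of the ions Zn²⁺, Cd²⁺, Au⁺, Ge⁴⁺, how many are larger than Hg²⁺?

Ge⁴⁺ has 28 e⁻ (Z=32), Zn²⁺ has 28 e⁻ (Z=30), Cd²⁺ has 46 e⁻ (Z=48), Hg²⁺ has 78 e⁻ (Z=80), Au⁺ has 78 e⁻ (Z=79). Ge⁴⁺ < Zn²⁺ (isoelectronic, higher Z=32 is smaller); Zn²⁺ < Cd²⁺ (same group, 1 shell fewer); Cd²⁺ < Hg²⁺ (same group, period 5 vs 6); Hg²⁺ < Au⁺ (both 78 e⁻, Z=80>79).
Placing each against Hg²⁺: smaller — Ge⁴⁺, Zn²⁺, Cd²⁺; larger — Au⁺. That's 1.

1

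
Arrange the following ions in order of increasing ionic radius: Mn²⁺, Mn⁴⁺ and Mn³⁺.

Mn⁴⁺ < Mn³⁺ < Mn²⁺

For a single element, ionic radius drops as positive charge rises — Mn⁴⁺ < Mn²⁺.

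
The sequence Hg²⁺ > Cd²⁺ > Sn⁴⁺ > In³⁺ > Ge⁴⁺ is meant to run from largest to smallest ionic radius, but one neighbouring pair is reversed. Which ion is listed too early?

Sn⁴⁺

The pair Sn⁴⁺, In³⁺ is the wrong way round — Sn⁴⁺ and In³⁺ share 46 electrons; the higher nuclear charge on Sn (Z=50) contracts it more, so Sn⁴⁺ < In³⁺. All other adjacent pairs agree with periodic trends, so Sn⁴⁺ is the misplaced ion.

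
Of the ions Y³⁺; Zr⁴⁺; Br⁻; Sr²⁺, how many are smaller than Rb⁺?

3

Each ion has 36 electrons. The ranking follows nuclear charge in reverse — greater Z gives a smaller radius. Zr⁴⁺ (Z=40), Y³⁺ (Z=39), Sr²⁺ (Z=38), Rb⁺ (Z=37), Br⁻ (Z=35).
Placing each against Rb⁺: smaller — Zr⁴⁺, Y³⁺, Sr²⁺; larger — Br⁻. So 3 are smaller.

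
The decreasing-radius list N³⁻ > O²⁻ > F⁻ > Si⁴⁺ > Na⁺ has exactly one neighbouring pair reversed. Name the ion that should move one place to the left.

Na⁺

Compare adjacent ions: they are isoelectronic (10 e⁻) and Si has more protons than Na (14 vs 11), making Si⁴⁺ smaller — yet in this decreasing list Si⁴⁺ sits before Na⁺. Nothing else is reversed, so Na⁺ should move one place to the left.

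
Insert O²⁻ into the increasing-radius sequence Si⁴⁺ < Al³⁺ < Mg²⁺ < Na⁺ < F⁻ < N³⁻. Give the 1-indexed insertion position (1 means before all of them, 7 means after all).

Isoelectronic series (10 e⁻ each). Size is set by nuclear charge: more protons means a smaller ion. Si⁴⁺ (Z=14), Al³⁺ (Z=13), Mg²⁺ (Z=12), Na⁺ (Z=11), F⁻ (Z=9), O²⁻ (Z=8), N³⁻ (Z=7).
The complete sequence is Si⁴⁺ < Al³⁺ < Mg²⁺ < Na⁺ < F⁻ < O²⁻ < N³⁻. O²⁻ sits at position 6.

6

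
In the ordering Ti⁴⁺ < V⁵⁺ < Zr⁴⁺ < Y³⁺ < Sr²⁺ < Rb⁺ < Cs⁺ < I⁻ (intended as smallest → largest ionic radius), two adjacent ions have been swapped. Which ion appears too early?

Ti⁴⁺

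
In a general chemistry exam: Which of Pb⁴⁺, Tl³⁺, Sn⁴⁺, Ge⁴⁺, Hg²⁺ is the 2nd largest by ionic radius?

Tl³⁺

Tabulating Z and e⁻: Ge⁴⁺ (Z=32, 28 e⁻), Sn⁴⁺ (Z=50, 46 e⁻), Pb⁴⁺ (Z=82, 78 e⁻), Tl³⁺ (Z=81, 78 e⁻), Hg²⁺ (Z=80, 78 e⁻). Ge⁴⁺ < Sn⁴⁺ (same group, 1 shell fewer); Sn⁴⁺ < Pb⁴⁺ (same group, period 5 vs 6); Pb⁴⁺ < Tl³⁺ (isoelectronic, higher Z=82 is smaller); Tl³⁺ < Hg²⁺ (isoelectronic, higher Z=81 is smaller).
That gives Ge⁴⁺ < Sn⁴⁺ < Pb⁴⁺ < Tl³⁺ < Hg²⁺. From the largest end, number 2 is Tl³⁺.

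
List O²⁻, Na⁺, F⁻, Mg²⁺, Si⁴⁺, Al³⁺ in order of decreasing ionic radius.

Isoelectronic series (10 e⁻ each). Size is set by nuclear charge: more protons means a smaller ion. Si⁴⁺ (Z=14), Al³⁺ (Z=13), Mg²⁺ (Z=12), Na⁺ (Z=11), F⁻ (Z=9), O²⁻ (Z=8).

O²⁻ > F⁻ > Na⁺ > Mg²⁺ > Al³⁺ > Si⁴⁺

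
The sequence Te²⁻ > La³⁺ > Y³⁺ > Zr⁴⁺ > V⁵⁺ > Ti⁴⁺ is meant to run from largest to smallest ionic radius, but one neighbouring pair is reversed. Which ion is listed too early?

The pair V⁵⁺, Ti⁴⁺ is the wrong way round — both have 18 electrons but Z(V)=23 > Z(Ti)=22, so V⁵⁺ should be the smaller of the two. All other adjacent pairs agree with periodic trends, so V⁵⁺ is the misplaced ion.

V⁵⁺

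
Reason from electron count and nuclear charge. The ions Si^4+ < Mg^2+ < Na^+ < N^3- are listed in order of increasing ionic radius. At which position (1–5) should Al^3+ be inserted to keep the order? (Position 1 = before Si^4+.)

2

Each ion has 10 electrons. The ranking follows nuclear charge in reverse — greater Z gives a smaller radius. Si^4+ (Z=14), Al^3+ (Z=13), Mg^2+ (Z=12), Na^+ (Z=11), N^3- (Z=7).
Merged order: Si^4+ < Al^3+ < Mg^2+ < Na^+ < N^3- — Al^3+ is number 2.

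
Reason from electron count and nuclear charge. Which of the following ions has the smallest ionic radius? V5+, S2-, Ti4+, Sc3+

All of these have 18 electrons (isoelectronic). With the same electron cloud, the ion with the most protons pulls it in tightest. Nuclear charges: V5+ (Z=23), Ti4+ (Z=22), Sc3+ (Z=21), S2- (Z=16). Highest Z is smallest.

V5+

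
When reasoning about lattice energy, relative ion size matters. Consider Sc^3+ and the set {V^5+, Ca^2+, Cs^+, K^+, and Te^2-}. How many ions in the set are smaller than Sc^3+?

1

Tabulating Z and e⁻: V^5+ (Z=23, 18 e⁻), Sc^3+ (Z=21, 18 e⁻), Ca^2+ (Z=20, 18 e⁻), K^+ (Z=19, 18 e⁻), Cs^+ (Z=55, 54 e⁻), Te^2- (Z=52, 54 e⁻). V^5+ < Sc^3+ (both 18 e⁻, Z=23>21); Sc^3+ < Ca^2+ (isoelectronic, higher Z=21 is smaller); Ca^2+ < K^+ (isoelectronic, higher Z=20 is smaller); K^+ < Cs^+ (same group, period 4 vs 6); Cs^+ < Te^2- (isoelectronic, higher Z=55 is smaller).
Relative to Sc^3+, the ions that are smaller are V^5+. Count: 1.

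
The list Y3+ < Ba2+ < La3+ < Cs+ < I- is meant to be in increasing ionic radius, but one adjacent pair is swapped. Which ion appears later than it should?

La3+

Compare adjacent ions: both have 54 electrons but Z(La)=57 > Z(Ba)=56, so La3+ should be the smaller of the two — yet in this increasing list Ba2+ sits before La3+. Nothing else is reversed, so La3+ should move one place to the left.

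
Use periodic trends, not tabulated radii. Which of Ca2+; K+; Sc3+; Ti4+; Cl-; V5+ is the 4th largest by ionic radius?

Sc3+

Each ion has 18 electrons. The ranking follows nuclear charge in reverse — greater Z gives a smaller radius. V5+ (Z=23), Ti4+ (Z=22), Sc3+ (Z=21), Ca2+ (Z=20), K+ (Z=19), Cl- (Z=17).
So the order is V5+ < Ti4+ < Sc3+ < Ca2+ < K+ < Cl-; the 4th-largest ion is Sc3+.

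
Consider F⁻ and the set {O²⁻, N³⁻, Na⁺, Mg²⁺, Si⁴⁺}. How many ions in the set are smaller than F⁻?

3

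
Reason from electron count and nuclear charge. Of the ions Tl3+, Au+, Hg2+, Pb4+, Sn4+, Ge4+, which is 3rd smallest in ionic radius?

Electron counts and nuclear charges: Ge4+ (Z=32, 28 e⁻), Sn4+ (Z=50, 46 e⁻), Pb4+ (Z=82, 78 e⁻), Tl3+ (Z=81, 78 e⁻), Hg2+ (Z=80, 78 e⁻), Au+ (Z=79, 78 e⁻). Ge4+ < Sn4+ (same group, period 4 vs 5); Sn4+ < Pb4+ (same group, 1 shell fewer); Pb4+ < Tl3+ (both 78 e⁻, Z=82>81); Tl3+ < Hg2+ (isoelectronic, higher Z=81 is smaller); Hg2+ < Au+ (isoelectronic, higher Z=80 is smaller).
Full ascending order: Ge4+ < Sn4+ < Pb4+ < Tl3+ < Hg2+ < Au+. Counting from the smallest, position 3 is Pb4+.

Pb4+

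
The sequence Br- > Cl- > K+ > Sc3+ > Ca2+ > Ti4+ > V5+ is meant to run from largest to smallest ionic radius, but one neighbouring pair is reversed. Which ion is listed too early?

Compare adjacent ions: they are isoelectronic (18 e⁻) and Sc has more protons than Ca (21 vs 20), making Sc3+ smaller — yet in this decreasing list Sc3+ sits before Ca2+. Nothing else is reversed, so Sc3+ should move one place to the right.

Sc3+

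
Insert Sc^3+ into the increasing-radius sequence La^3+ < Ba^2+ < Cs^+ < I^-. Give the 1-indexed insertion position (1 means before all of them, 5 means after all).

Sc^3+: 18 e⁻, Z=21, La^3+: 54 e⁻, Z=57, Ba^2+: 54 e⁻, Z=56, Cs^+: 54 e⁻, Z=55, I^-: 54 e⁻, Z=53. Sc^3+ < La^3+ (same group, period 4 vs 6); La^3+ < Ba^2+ (both 54 e⁻, Z=57>56); Ba^2+ < Cs^+ (both 54 e⁻, Z=56>55); Cs^+ < I^- (both 54 e⁻, Z=55>53).
With Sc^3+ included the full order is Sc^3+ < La^3+ < Ba^2+ < Cs^+ < I^-, so it takes position 1.

1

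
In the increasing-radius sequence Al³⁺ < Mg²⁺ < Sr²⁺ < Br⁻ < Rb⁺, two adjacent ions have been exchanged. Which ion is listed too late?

Scanning neighbour by neighbour, only Br⁻/Rb⁺ violates a trend: both have 36 electrons but Z(Rb)=37 > Z(Br)=35, so Rb⁺ should be the smaller of the two. That makes Rb⁺ the one sitting a position late relative to where it belongs.

Rb⁺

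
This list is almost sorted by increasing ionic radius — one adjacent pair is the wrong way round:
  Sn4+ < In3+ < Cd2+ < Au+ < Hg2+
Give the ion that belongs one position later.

Au+

Compare adjacent ions: they are isoelectronic (78 e⁻) and Hg has more protons than Au (80 vs 79), making Hg2+ smaller — yet in this increasing list Au+ sits before Hg2+. Nothing else is reversed, so Au+ should move one place to the right.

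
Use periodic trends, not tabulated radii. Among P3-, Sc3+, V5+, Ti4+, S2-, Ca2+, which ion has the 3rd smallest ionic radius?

All of these have 18 electrons (isoelectronic). With the same electron cloud, the ion with the most protons pulls it in tightest. Nuclear charges: V5+ (Z=23), Ti4+ (Z=22), Sc3+ (Z=21), Ca2+ (Z=20), S2- (Z=16), P3- (Z=15). Highest Z is smallest.
That gives V5+ < Ti4+ < Sc3+ < Ca2+ < S2- < P3-. From the smallest end, number 3 is Sc3+.

Sc3+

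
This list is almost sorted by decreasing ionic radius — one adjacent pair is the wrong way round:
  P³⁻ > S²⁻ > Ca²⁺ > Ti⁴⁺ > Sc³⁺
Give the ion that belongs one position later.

Scanning neighbour by neighbour, only Ti⁴⁺/Sc³⁺ violates a trend: both have 18 electrons but Z(Ti)=22 > Z(Sc)=21, so Ti⁴⁺ should be the smaller of the two. That makes Ti⁴⁺ the one sitting a position early relative to where it belongs.

Ti⁴⁺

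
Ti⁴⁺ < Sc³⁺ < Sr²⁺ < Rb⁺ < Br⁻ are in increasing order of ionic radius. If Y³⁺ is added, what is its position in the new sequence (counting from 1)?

Tabulating Z and e⁻: Ti⁴⁺: 18 e⁻, Z=22, Sc³⁺: 18 e⁻, Z=21, Y³⁺: 36 e⁻, Z=39, Sr²⁺: 36 e⁻, Z=38, Rb⁺: 36 e⁻, Z=37, Br⁻: 36 e⁻, Z=35. Ti⁴⁺ < Sc³⁺ (isoelectronic, higher Z=22 is smaller); Sc³⁺ < Y³⁺ (same group, period 4 vs 5); Y³⁺ < Sr²⁺ (isoelectronic, higher Z=39 is smaller); Sr²⁺ < Rb⁺ (both 36 e⁻, Z=38>37); Rb⁺ < Br⁻ (both 36 e⁻, Z=37>35).
Putting Y³⁺ in gives Ti⁴⁺ < Sc³⁺ < Y³⁺ < Sr²⁺ < Rb⁺ < Br⁻; it lands at slot 3.

3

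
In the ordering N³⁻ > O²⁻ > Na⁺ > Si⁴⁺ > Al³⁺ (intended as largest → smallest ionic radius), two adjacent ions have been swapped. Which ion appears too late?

Al³⁺

Scanning neighbour by neighbour, only Si⁴⁺/Al³⁺ violates a trend: Si⁴⁺ and Al³⁺ share 10 electrons; the higher nuclear charge on Si (Z=14) contracts it more, so Si⁴⁺ < Al³⁺. That makes Al³⁺ the one sitting a position late relative to where it belongs.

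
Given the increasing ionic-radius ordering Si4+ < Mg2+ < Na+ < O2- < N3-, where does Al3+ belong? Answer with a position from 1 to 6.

These species are isoelectronic with 10 electrons. The only difference is the number of protons: Si4+ (Z=14), Al3+ (Z=13), Mg2+ (Z=12), Na+ (Z=11), O2- (Z=8), N3- (Z=7). The strongest nuclear pull (Si4+) gives the smallest ion.
Merged order: Si4+ < Al3+ < Mg2+ < Na+ < O2- < N3- — Al3+ is number 2.

2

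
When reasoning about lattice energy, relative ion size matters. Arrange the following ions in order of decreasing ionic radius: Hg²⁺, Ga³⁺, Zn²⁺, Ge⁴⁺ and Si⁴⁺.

Si⁴⁺ has 10 e⁻ (Z=14), Ge⁴⁺ has 28 e⁻ (Z=32), Ga³⁺ has 28 e⁻ (Z=31), Zn²⁺ has 28 e⁻ (Z=30), Hg²⁺ has 78 e⁻ (Z=80). Si⁴⁺ < Ge⁴⁺ (same group, 1 shell fewer); Ge⁴⁺ < Ga³⁺ (isoelectronic, higher Z=32 is smaller); Ga³⁺ < Zn²⁺ (isoelectronic, higher Z=31 is smaller); Zn²⁺ < Hg²⁺ (same group, 2 shells fewer).

Hg²⁺ > Zn²⁺ > Ga³⁺ > Ge⁴⁺ > Si⁴⁺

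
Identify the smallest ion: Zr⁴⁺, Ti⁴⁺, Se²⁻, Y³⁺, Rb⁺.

Ti⁴⁺

Ti⁴⁺ (Z=22, 18 e⁻), Zr⁴⁺ (Z=40, 36 e⁻), Y³⁺ (Z=39, 36 e⁻), Rb⁺ (Z=37, 36 e⁻), Se²⁻ (Z=34, 36 e⁻). Ti⁴⁺ < Zr⁴⁺ (same group, period 4 vs 5); Zr⁴⁺ < Y³⁺ (both 36 e⁻, Z=40>39); Y³⁺ < Rb⁺ (both 36 e⁻, Z=39>37); Rb⁺ < Se²⁻ (isoelectronic, higher Z=37 is smaller).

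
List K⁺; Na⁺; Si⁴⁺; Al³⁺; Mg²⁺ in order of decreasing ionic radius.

K⁺ > Na⁺ > Mg²⁺ > Al³⁺ > Si⁴⁺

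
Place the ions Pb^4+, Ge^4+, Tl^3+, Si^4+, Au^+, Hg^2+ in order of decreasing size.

Si^4+: 10 e⁻, Z=14, Ge^4+: 28 e⁻, Z=32, Pb^4+: 78 e⁻, Z=82, Tl^3+: 78 e⁻, Z=81, Hg^2+: 78 e⁻, Z=80, Au^+: 78 e⁻, Z=79. Si^4+ < Ge^4+ (same group, period 3 vs 4); Ge^4+ < Pb^4+ (same group, period 4 vs 6); Pb^4+ < Tl^3+ (both 78 e⁻, Z=82>81); Tl^3+ < Hg^2+ (both 78 e⁻, Z=81>80); Hg^2+ < Au^+ (isoelectronic, higher Z=80 is smaller).

Au^+ > Hg^2+ > Tl^3+ > Pb^4+ > Ge^4+ > Si^4+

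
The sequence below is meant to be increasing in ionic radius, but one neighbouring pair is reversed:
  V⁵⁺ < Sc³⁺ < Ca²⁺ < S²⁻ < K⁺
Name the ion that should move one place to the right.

S²⁻

Compare adjacent ions: both have 18 electrons but Z(K)=19 > Z(S)=16, so K⁺ should be the smaller of the two — yet in this increasing list S²⁻ sits before K⁺. Nothing else is reversed, so S²⁻ should move one place to the right.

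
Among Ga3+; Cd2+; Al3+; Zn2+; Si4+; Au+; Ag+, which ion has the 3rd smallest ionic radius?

Tabulating Z and e⁻: Si4+ has 10 e⁻ (Z=14), Al3+ has 10 e⁻ (Z=13), Ga3+ has 28 e⁻ (Z=31), Zn2+ has 28 e⁻ (Z=30), Cd2+ has 46 e⁻ (Z=48), Ag+ has 46 e⁻ (Z=47), Au+ has 78 e⁻ (Z=79). Si4+ < Al3+ (both 10 e⁻, Z=14>13); Al3+ < Ga3+ (same group, period 3 vs 4); Ga3+ < Zn2+ (isoelectronic, higher Z=31 is smaller); Zn2+ < Cd2+ (same group, period 4 vs 5); Cd2+ < Ag+ (isoelectronic, higher Z=48 is smaller); Ag+ < Au+ (same group, 1 shell fewer).
Ordering: Si4+ < Al3+ < Ga3+ < Zn2+ < Cd2+ < Ag+ < Au+. The 3rd smallest is Ga3+.

Ga3+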